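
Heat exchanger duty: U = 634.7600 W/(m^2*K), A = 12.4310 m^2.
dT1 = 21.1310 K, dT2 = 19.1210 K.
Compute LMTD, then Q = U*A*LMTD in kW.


LMTD = 20.1093 K
Q = 634.7600 * 12.4310 * 20.1093 = 158676.1732 W = 158.6762 kW

158.6762 kW


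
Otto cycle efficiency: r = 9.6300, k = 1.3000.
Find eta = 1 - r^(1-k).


r^(k-1) = 1.9728
eta = 1 - 1/1.9728 = 0.4931 = 49.3112%

49.3112%


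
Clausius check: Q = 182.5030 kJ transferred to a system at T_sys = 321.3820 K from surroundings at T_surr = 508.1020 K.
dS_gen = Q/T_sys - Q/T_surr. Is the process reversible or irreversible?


dS_sys = 182.5030/321.3820 = 0.5679 kJ/K
dS_surr = -182.5030/508.1020 = -0.3592 kJ/K
dS_gen = 0.5679 - 0.3592 = 0.2087 kJ/K (irreversible)

dS_gen = 0.2087 kJ/K, irreversible


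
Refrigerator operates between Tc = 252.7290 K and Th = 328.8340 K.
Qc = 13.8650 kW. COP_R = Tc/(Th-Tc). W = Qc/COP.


COP = 252.7290 / 76.1050 = 3.3208
W = 13.8650 / 3.3208 = 4.1752 kW

COP = 3.3208, W = 4.1752 kW


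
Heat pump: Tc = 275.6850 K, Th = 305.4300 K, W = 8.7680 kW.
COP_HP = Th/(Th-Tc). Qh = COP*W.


COP = 305.4300 / 29.7450 = 10.2683
Qh = 10.2683 * 8.7680 = 90.0323 kW

COP = 10.2683, Qh = 90.0323 kW


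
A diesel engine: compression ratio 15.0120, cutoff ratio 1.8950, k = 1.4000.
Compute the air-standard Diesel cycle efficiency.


r^(k-1) = 2.9551
rc^k = 2.4471
eta = 0.6092 = 60.9182%

60.9182%


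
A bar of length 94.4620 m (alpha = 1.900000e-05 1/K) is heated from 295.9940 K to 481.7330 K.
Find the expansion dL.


dT = 185.7390 K
dL = 1.900000e-05 * 94.4620 * 185.7390 = 0.333360 m
L_final = 94.795360 m

dL = 0.333360 m


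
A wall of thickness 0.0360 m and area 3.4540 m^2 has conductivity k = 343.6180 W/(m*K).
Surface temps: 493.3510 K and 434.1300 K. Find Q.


dT = 59.2210 K
Q = 343.6180 * 3.4540 * 59.2210 / 0.0360 = 1952412.0292 W

1952412.0292 W


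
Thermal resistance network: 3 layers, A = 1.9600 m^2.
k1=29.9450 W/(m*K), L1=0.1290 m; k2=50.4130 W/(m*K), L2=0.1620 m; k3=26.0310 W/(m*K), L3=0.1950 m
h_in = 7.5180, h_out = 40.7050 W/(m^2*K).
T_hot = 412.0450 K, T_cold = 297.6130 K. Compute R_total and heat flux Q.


R_conv_in = 1/(7.5180*1.9600) = 0.0679
R_1 = 0.1290/(29.9450*1.9600) = 0.0022
R_2 = 0.1620/(50.4130*1.9600) = 0.0016
R_3 = 0.1950/(26.0310*1.9600) = 0.0038
R_conv_out = 1/(40.7050*1.9600) = 0.0125
R_total = 0.0881 K/W
Q = 114.4320 / 0.0881 = 1299.5083 W

R_total = 0.0881 K/W, Q = 1299.5083 W


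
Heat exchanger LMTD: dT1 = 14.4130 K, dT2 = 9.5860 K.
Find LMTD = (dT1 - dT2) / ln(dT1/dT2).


dT1/dT2 = 1.5035
ln(dT1/dT2) = 0.4078
LMTD = 4.8270 / 0.4078 = 11.8359 K

11.8359 K


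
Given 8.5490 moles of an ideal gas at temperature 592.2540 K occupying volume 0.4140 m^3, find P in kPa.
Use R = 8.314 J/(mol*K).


P = nRT/V = 8.5490 * 8.314 * 592.2540 / 0.4140
= 42095.2739 / 0.4140 = 101679.4056 Pa = 101.6794 kPa

101.6794 kPa


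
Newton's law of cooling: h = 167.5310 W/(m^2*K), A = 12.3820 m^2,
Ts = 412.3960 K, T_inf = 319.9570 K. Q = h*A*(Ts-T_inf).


dT = 92.4390 K
Q = 167.5310 * 12.3820 * 92.4390 = 191752.5814 W

191752.5814 W


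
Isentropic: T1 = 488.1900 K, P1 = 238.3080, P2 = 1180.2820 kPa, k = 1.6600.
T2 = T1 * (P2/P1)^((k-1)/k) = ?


(k-1)/k = 0.3976
(P2/P1)^exp = 1.8891
T2 = 488.1900 * 1.8891 = 922.2601 K

922.2601 K


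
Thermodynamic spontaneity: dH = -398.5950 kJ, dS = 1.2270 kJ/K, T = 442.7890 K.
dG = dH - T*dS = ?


T*dS = 442.7890 * 1.2270 = 543.3021 kJ
dG = -398.5950 - 543.3021 = -941.8971 kJ (spontaneous)

dG = -941.8971 kJ, spontaneous


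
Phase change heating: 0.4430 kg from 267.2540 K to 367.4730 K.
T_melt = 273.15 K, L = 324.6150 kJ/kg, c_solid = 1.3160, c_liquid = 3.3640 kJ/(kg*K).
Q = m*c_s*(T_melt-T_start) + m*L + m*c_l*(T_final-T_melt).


Q1 (sensible, solid) = 0.4430 * 1.3160 * 5.8960 = 3.4373 kJ
Q2 (latent) = 0.4430 * 324.6150 = 143.8044 kJ
Q3 (sensible, liquid) = 0.4430 * 3.3640 * 94.3230 = 140.5650 kJ
Q_total = 287.8068 kJ

287.8068 kJ


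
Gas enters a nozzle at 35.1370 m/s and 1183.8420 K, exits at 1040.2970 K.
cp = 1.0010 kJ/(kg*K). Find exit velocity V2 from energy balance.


dT = 143.5450 K
2*cp*1000*dT = 287377.0900
V1^2 = 1234.6088
V2 = sqrt(288611.6988) = 537.2259 m/s

537.2259 m/s


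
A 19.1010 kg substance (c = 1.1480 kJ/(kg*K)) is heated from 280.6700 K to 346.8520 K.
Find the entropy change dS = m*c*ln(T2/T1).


T2/T1 = 1.2358
ln(T2/T1) = 0.2117
dS = 19.1010 * 1.1480 * 0.2117 = 4.6426 kJ/K

4.6426 kJ/K


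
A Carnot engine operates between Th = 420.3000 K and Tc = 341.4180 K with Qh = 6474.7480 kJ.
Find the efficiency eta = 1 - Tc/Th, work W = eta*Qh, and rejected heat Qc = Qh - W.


eta = 1 - 341.4180/420.3000 = 0.1877
W = 0.1877 * 6474.7480 = 1215.1822 kJ
Qc = 6474.7480 - 1215.1822 = 5259.5658 kJ

eta = 18.7680%, W = 1215.1822 kJ, Qc = 5259.5658 kJ


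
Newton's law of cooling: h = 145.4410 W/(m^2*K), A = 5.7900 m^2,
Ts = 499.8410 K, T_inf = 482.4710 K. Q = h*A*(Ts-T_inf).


dT = 17.3700 K
Q = 145.4410 * 5.7900 * 17.3700 = 14627.3359 W

14627.3359 W


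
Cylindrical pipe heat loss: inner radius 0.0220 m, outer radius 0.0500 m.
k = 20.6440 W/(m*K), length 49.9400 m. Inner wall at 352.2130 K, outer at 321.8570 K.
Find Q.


dT = 30.3560 K
ln(ro/ri) = 0.8210
Q = 2*pi*20.6440*49.9400*30.3560 / 0.8210 = 239515.6698 W

239515.6698 W


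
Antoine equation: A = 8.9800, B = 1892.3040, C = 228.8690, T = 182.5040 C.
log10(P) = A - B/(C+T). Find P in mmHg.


C+T = 411.3730
B/(C+T) = 4.6000
log10(P) = 8.9800 - 4.6000 = 4.3800
P = 10^4.3800 = 23989.9136 mmHg

23989.9136 mmHg


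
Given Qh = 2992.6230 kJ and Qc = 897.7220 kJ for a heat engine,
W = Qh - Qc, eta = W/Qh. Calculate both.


W = 2992.6230 - 897.7220 = 2094.9010 kJ
eta = 2094.9010 / 2992.6230 = 0.7000 = 70.0022%

W = 2094.9010 kJ, eta = 70.0022%


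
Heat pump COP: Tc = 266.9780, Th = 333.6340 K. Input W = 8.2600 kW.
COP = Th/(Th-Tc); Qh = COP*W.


COP = 333.6340 / 66.6560 = 5.0053
Qh = 5.0053 * 8.2600 = 41.3439 kW

COP = 5.0053, Qh = 41.3439 kW


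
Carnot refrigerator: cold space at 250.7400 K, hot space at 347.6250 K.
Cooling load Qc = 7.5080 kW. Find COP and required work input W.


COP = 250.7400 / 96.8850 = 2.5880
W = 7.5080 / 2.5880 = 2.9011 kW

COP = 2.5880, W = 2.9011 kW


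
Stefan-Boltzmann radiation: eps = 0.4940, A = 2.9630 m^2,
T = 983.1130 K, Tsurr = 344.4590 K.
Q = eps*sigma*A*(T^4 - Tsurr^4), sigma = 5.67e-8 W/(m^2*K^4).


T^4 = 9.3414e+11
Tsurr^4 = 1.4078e+10
Q = 0.4940 * 5.67e-8 * 2.9630 * 9.2007e+11 = 76359.0342 W

76359.0342 W


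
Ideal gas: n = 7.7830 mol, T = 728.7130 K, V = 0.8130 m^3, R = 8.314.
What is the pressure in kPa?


P = nRT/V = 7.7830 * 8.314 * 728.7130 / 0.8130
= 47153.4602 / 0.8130 = 57999.3361 Pa = 57.9993 kPa

57.9993 kPa


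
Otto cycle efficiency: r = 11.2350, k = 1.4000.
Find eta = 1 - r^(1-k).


r^(k-1) = 2.6317
eta = 1 - 1/2.6317 = 0.6200 = 62.0011%

62.0011%


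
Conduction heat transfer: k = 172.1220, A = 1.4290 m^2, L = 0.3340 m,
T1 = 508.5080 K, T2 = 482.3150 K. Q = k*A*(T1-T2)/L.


dT = 26.1930 K
Q = 172.1220 * 1.4290 * 26.1930 / 0.3340 = 19288.8968 W

19288.8968 W


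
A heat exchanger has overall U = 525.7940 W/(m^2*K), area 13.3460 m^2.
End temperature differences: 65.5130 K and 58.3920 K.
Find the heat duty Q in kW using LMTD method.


LMTD = 61.8842 K
Q = 525.7940 * 13.3460 * 61.8842 = 434256.9157 W = 434.2569 kW

434.2569 kW


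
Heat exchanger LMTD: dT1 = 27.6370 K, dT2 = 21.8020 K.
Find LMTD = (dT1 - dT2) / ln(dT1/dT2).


dT1/dT2 = 1.2676
ln(dT1/dT2) = 0.2372
LMTD = 5.8350 / 0.2372 = 24.6043 K

24.6043 K


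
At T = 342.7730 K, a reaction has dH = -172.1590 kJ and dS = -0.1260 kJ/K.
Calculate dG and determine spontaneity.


T*dS = 342.7730 * -0.1260 = -43.1894 kJ
dG = -172.1590 + 43.1894 = -128.9696 kJ (spontaneous)

dG = -128.9696 kJ, spontaneous


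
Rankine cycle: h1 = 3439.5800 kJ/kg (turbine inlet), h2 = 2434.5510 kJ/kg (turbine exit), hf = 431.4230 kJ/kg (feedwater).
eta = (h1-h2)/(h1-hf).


W = 1005.0290 kJ/kg
Q_in = 3008.1570 kJ/kg
eta = 0.3341 = 33.4101%

eta = 33.4101%


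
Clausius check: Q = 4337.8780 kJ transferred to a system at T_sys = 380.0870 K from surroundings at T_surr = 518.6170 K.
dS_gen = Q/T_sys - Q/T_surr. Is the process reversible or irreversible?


dS_sys = 4337.8780/380.0870 = 11.4129 kJ/K
dS_surr = -4337.8780/518.6170 = -8.3643 kJ/K
dS_gen = 11.4129 - 8.3643 = 3.0485 kJ/K (irreversible)

dS_gen = 3.0485 kJ/K, irreversible


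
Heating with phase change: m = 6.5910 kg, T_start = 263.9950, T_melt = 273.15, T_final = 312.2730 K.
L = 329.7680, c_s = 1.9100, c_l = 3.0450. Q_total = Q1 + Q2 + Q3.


Q1 (sensible, solid) = 6.5910 * 1.9100 * 9.1550 = 115.2506 kJ
Q2 (latent) = 6.5910 * 329.7680 = 2173.5009 kJ
Q3 (sensible, liquid) = 6.5910 * 3.0450 * 39.1230 = 785.1828 kJ
Q_total = 3073.9342 kJ

3073.9342 kJ


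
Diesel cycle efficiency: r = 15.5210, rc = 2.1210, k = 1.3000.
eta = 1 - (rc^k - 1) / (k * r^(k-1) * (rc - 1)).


r^(k-1) = 2.2765
rc^k = 2.6577
eta = 0.5003 = 50.0338%

50.0338%


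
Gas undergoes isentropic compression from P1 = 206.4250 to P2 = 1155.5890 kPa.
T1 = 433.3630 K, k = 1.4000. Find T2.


(k-1)/k = 0.2857
(P2/P1)^exp = 1.6358
T2 = 433.3630 * 1.6358 = 708.8884 K

708.8884 K


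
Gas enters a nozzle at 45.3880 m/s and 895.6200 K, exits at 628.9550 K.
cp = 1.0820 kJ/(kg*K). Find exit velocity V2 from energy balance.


dT = 266.6650 K
2*cp*1000*dT = 577063.0600
V1^2 = 2060.0705
V2 = sqrt(579123.1305) = 761.0014 m/s

761.0014 m/s


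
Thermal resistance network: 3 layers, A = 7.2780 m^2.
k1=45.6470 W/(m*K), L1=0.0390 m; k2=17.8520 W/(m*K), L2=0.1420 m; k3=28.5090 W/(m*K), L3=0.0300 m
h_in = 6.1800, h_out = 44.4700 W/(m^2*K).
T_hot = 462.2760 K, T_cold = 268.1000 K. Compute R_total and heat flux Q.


R_conv_in = 1/(6.1800*7.2780) = 0.0222
R_1 = 0.0390/(45.6470*7.2780) = 0.0001
R_2 = 0.1420/(17.8520*7.2780) = 0.0011
R_3 = 0.0300/(28.5090*7.2780) = 0.0001
R_conv_out = 1/(44.4700*7.2780) = 0.0031
R_total = 0.0267 K/W
Q = 194.1760 / 0.0267 = 7278.5870 W

R_total = 0.0267 K/W, Q = 7278.5870 W


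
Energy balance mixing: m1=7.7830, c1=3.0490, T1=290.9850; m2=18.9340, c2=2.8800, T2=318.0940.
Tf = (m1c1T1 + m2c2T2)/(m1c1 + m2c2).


num = 24250.8212
den = 78.2603
Tf = 309.8739 K

309.8739 K


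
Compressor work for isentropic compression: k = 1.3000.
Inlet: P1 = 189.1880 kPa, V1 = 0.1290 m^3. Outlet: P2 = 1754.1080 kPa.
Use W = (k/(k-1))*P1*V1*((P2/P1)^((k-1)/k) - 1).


(k-1)/k = 0.2308
(P2/P1)^exp = 1.6718
W = 4.3333 * 189.1880 * 0.1290 * (1.6718 - 1) = 71.0498 kJ

71.0498 kJ


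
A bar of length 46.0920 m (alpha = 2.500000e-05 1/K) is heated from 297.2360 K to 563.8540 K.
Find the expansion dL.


dT = 266.6180 K
dL = 2.500000e-05 * 46.0920 * 266.6180 = 0.307224 m
L_final = 46.399224 m

dL = 0.307224 m


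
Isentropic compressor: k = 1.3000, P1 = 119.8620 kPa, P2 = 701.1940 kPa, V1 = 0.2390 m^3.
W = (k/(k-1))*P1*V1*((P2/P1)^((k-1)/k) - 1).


(k-1)/k = 0.2308
(P2/P1)^exp = 1.5033
W = 4.3333 * 119.8620 * 0.2390 * (1.5033 - 1) = 62.4741 kJ

62.4741 kJ


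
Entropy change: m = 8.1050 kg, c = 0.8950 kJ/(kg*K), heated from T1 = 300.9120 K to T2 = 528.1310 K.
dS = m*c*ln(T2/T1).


T2/T1 = 1.7551
ln(T2/T1) = 0.5625
dS = 8.1050 * 0.8950 * 0.5625 = 4.0806 kJ/K

4.0806 kJ/K


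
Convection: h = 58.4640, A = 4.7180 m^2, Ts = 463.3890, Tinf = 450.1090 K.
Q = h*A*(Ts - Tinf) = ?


dT = 13.2800 K
Q = 58.4640 * 4.7180 * 13.2800 = 3663.0643 W

3663.0643 W


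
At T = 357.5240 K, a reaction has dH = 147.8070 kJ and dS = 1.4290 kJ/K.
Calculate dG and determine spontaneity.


T*dS = 357.5240 * 1.4290 = 510.9018 kJ
dG = 147.8070 - 510.9018 = -363.0948 kJ (spontaneous)

dG = -363.0948 kJ, spontaneous


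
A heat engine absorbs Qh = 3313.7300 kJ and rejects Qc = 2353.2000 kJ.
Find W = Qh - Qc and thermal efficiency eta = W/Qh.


W = 3313.7300 - 2353.2000 = 960.5300 kJ
eta = 960.5300 / 3313.7300 = 0.2899 = 28.9864%

W = 960.5300 kJ, eta = 28.9864%


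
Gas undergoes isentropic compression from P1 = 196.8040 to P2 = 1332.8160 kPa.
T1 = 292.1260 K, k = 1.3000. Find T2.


(k-1)/k = 0.2308
(P2/P1)^exp = 1.5549
T2 = 292.1260 * 1.5549 = 454.2329 K

454.2329 K


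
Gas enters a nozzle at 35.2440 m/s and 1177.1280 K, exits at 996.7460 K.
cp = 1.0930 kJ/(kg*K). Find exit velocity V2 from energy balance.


dT = 180.3820 K
2*cp*1000*dT = 394315.0520
V1^2 = 1242.1395
V2 = sqrt(395557.1915) = 628.9334 m/s

628.9334 m/s


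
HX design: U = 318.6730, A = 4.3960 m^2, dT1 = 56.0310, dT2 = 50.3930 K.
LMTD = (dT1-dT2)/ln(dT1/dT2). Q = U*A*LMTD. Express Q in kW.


LMTD = 53.1622 K
Q = 318.6730 * 4.3960 * 53.1622 = 74474.1838 W = 74.4742 kW

74.4742 kW


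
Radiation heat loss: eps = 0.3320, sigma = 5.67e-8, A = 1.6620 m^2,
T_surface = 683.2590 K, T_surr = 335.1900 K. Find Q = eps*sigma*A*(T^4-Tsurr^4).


T^4 = 2.1794e+11
Tsurr^4 = 1.2623e+10
Q = 0.3320 * 5.67e-8 * 1.6620 * 2.0532e+11 = 6423.6482 W

6423.6482 W


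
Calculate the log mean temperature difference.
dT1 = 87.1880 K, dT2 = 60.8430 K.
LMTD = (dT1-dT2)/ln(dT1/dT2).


dT1/dT2 = 1.4330
ln(dT1/dT2) = 0.3598
LMTD = 26.3450 / 0.3598 = 73.2274 K

73.2274 K


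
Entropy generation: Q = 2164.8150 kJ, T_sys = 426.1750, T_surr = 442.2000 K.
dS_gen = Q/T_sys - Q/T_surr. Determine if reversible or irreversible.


dS_sys = 2164.8150/426.1750 = 5.0796 kJ/K
dS_surr = -2164.8150/442.2000 = -4.8956 kJ/K
dS_gen = 5.0796 - 4.8956 = 0.1841 kJ/K (irreversible)

dS_gen = 0.1841 kJ/K, irreversible


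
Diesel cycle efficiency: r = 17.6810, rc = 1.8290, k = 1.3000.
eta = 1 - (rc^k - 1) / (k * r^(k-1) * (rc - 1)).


r^(k-1) = 2.3673
rc^k = 2.1922
eta = 0.5327 = 53.2701%

53.2701%


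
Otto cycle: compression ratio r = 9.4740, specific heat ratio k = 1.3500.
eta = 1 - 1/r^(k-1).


r^(k-1) = 2.1968
eta = 1 - 1/2.1968 = 0.5448 = 54.4788%

54.4788%


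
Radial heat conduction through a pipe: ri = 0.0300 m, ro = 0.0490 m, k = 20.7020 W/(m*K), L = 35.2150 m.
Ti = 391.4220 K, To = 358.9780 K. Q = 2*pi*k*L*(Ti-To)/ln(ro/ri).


dT = 32.4440 K
ln(ro/ri) = 0.4906
Q = 2*pi*20.7020*35.2150*32.4440 / 0.4906 = 302904.9903 W

302904.9903 W


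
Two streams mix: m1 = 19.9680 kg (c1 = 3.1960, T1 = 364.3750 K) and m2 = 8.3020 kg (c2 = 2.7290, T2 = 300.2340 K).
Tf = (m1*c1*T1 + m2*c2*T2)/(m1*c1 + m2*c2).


num = 30055.7336
den = 86.4739
Tf = 347.5701 K

347.5701 K


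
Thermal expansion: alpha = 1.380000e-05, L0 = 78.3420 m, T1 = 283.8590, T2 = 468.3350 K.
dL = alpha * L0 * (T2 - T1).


dT = 184.4760 K
dL = 1.380000e-05 * 78.3420 * 184.4760 = 0.199441 m
L_final = 78.541441 m

dL = 0.199441 m


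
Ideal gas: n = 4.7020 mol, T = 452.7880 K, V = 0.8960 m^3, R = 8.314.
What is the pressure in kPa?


P = nRT/V = 4.7020 * 8.314 * 452.7880 / 0.8960
= 17700.5823 / 0.8960 = 19755.1142 Pa = 19.7551 kPa

19.7551 kPa


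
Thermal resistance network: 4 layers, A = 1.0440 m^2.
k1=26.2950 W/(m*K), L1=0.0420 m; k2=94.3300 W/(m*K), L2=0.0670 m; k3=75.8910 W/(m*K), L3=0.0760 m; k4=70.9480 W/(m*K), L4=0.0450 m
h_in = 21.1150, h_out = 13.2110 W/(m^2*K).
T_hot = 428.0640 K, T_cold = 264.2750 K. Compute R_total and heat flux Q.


R_conv_in = 1/(21.1150*1.0440) = 0.0454
R_1 = 0.0420/(26.2950*1.0440) = 0.0015
R_2 = 0.0670/(94.3300*1.0440) = 0.0007
R_3 = 0.0760/(75.8910*1.0440) = 0.0010
R_4 = 0.0450/(70.9480*1.0440) = 0.0006
R_conv_out = 1/(13.2110*1.0440) = 0.0725
R_total = 0.1216 K/W
Q = 163.7890 / 0.1216 = 1346.4502 W

R_total = 0.1216 K/W, Q = 1346.4502 W


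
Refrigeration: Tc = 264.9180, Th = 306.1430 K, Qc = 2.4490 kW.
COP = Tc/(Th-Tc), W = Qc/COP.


COP = 264.9180 / 41.2250 = 6.4261
W = 2.4490 / 6.4261 = 0.3811 kW

COP = 6.4261, W = 0.3811 kW


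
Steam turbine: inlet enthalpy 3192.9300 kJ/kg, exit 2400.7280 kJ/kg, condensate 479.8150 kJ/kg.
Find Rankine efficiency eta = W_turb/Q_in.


W = 792.2020 kJ/kg
Q_in = 2713.1150 kJ/kg
eta = 0.2920 = 29.1990%

eta = 29.1990%


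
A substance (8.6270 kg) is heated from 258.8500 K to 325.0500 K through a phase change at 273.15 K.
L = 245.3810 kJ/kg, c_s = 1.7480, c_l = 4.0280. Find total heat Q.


Q1 (sensible, solid) = 8.6270 * 1.7480 * 14.3000 = 215.6439 kJ
Q2 (latent) = 8.6270 * 245.3810 = 2116.9019 kJ
Q3 (sensible, liquid) = 8.6270 * 4.0280 * 51.9000 = 1803.5020 kJ
Q_total = 4136.0478 kJ

4136.0478 kJ


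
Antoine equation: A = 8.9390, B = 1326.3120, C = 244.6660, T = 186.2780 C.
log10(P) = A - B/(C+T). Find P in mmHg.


C+T = 430.9440
B/(C+T) = 3.0777
log10(P) = 8.9390 - 3.0777 = 5.8613
P = 10^5.8613 = 726624.5907 mmHg

726624.5907 mmHg


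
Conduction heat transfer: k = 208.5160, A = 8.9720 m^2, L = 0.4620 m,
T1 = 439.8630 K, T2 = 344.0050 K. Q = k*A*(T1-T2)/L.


dT = 95.8580 K
Q = 208.5160 * 8.9720 * 95.8580 / 0.4620 = 388163.8065 W

388163.8065 W


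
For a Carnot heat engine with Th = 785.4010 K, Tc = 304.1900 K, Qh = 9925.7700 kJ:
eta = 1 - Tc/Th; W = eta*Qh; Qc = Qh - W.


eta = 1 - 304.1900/785.4010 = 0.6127
W = 0.6127 * 9925.7700 = 6081.4663 kJ
Qc = 9925.7700 - 6081.4663 = 3844.3037 kJ

eta = 61.2695%, W = 6081.4663 kJ, Qc = 3844.3037 kJ


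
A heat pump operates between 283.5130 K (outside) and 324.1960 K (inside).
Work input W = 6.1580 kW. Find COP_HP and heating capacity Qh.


COP = 324.1960 / 40.6830 = 7.9688
Qh = 7.9688 * 6.1580 = 49.0721 kW

COP = 7.9688, Qh = 49.0721 kW


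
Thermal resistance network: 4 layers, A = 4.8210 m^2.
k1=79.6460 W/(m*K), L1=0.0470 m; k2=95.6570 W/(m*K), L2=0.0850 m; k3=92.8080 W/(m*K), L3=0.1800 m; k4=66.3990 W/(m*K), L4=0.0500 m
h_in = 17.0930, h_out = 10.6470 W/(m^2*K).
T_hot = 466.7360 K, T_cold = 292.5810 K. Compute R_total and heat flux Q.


R_conv_in = 1/(17.0930*4.8210) = 0.0121
R_1 = 0.0470/(79.6460*4.8210) = 0.0001
R_2 = 0.0850/(95.6570*4.8210) = 0.0002
R_3 = 0.1800/(92.8080*4.8210) = 0.0004
R_4 = 0.0500/(66.3990*4.8210) = 0.0002
R_conv_out = 1/(10.6470*4.8210) = 0.0195
R_total = 0.0325 K/W
Q = 174.1550 / 0.0325 = 5361.5115 W

R_total = 0.0325 K/W, Q = 5361.5115 W


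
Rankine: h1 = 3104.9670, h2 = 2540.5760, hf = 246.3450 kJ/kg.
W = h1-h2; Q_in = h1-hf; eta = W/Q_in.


W = 564.3910 kJ/kg
Q_in = 2858.6220 kJ/kg
eta = 0.1974 = 19.7435%

eta = 19.7435%


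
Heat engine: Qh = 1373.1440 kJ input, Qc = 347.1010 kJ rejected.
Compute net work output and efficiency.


W = 1373.1440 - 347.1010 = 1026.0430 kJ
eta = 1026.0430 / 1373.1440 = 0.7472 = 74.7222%

W = 1026.0430 kJ, eta = 74.7222%


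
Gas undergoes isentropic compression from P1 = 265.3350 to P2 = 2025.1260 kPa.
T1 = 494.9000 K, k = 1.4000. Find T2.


(k-1)/k = 0.2857
(P2/P1)^exp = 1.7873
T2 = 494.9000 * 1.7873 = 884.5152 K

884.5152 K


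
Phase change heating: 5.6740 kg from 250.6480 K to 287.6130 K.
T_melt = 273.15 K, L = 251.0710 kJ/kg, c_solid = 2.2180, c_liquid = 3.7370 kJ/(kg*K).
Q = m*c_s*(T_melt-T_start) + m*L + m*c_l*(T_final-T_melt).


Q1 (sensible, solid) = 5.6740 * 2.2180 * 22.5020 = 283.1861 kJ
Q2 (latent) = 5.6740 * 251.0710 = 1424.5769 kJ
Q3 (sensible, liquid) = 5.6740 * 3.7370 * 14.4630 = 306.6697 kJ
Q_total = 2014.4327 kJ

2014.4327 kJ


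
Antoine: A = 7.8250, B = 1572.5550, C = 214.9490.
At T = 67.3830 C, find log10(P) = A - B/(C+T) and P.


C+T = 282.3320
B/(C+T) = 5.5699
log10(P) = 7.8250 - 5.5699 = 2.2551
P = 10^2.2551 = 179.9373 mmHg

179.9373 mmHg


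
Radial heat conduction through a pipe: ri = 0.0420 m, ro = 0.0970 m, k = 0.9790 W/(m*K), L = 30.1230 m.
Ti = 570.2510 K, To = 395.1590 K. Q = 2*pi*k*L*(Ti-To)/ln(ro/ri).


dT = 175.0920 K
ln(ro/ri) = 0.8370
Q = 2*pi*0.9790*30.1230*175.0920 / 0.8370 = 38759.6786 W

38759.6786 W


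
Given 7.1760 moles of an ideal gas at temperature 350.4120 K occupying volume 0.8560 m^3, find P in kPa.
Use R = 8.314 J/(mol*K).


P = nRT/V = 7.1760 * 8.314 * 350.4120 / 0.8560
= 20906.0228 / 0.8560 = 24422.9239 Pa = 24.4229 kPa

24.4229 kPa


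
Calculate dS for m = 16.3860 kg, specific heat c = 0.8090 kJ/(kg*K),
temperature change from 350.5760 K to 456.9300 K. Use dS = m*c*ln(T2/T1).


T2/T1 = 1.3034
ln(T2/T1) = 0.2650
dS = 16.3860 * 0.8090 * 0.2650 = 3.5123 kJ/K

3.5123 kJ/K


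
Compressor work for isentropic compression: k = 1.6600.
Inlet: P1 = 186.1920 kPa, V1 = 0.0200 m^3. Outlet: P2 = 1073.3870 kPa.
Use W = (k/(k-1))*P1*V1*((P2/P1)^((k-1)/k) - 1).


(k-1)/k = 0.3976
(P2/P1)^exp = 2.0067
W = 2.5152 * 186.1920 * 0.0200 * (2.0067 - 1) = 9.4289 kJ

9.4289 kJ


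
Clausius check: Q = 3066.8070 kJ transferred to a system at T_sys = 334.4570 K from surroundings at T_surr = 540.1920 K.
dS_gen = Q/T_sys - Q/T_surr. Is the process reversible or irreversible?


dS_sys = 3066.8070/334.4570 = 9.1695 kJ/K
dS_surr = -3066.8070/540.1920 = -5.6773 kJ/K
dS_gen = 9.1695 - 5.6773 = 3.4923 kJ/K (irreversible)

dS_gen = 3.4923 kJ/K, irreversible


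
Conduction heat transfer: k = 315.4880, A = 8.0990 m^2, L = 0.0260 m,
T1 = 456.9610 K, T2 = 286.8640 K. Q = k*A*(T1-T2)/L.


dT = 170.0970 K
Q = 315.4880 * 8.0990 * 170.0970 / 0.0260 = 1.6716e+07 W

1.6716e+07 W


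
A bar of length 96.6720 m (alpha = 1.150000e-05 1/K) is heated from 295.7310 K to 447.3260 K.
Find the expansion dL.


dT = 151.5950 K
dL = 1.150000e-05 * 96.6720 * 151.5950 = 0.168532 m
L_final = 96.840532 m

dL = 0.168532 m


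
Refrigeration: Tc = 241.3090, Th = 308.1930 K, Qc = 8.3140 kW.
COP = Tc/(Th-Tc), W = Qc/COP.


COP = 241.3090 / 66.8840 = 3.6079
W = 8.3140 / 3.6079 = 2.3044 kW

COP = 3.6079, W = 2.3044 kW


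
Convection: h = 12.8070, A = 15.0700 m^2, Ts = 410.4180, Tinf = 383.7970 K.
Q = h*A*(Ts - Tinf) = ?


dT = 26.6210 K
Q = 12.8070 * 15.0700 * 26.6210 = 5137.8927 W

5137.8927 W


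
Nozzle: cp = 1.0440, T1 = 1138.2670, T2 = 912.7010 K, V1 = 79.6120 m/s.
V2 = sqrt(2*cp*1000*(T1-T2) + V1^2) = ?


dT = 225.5660 K
2*cp*1000*dT = 470981.8080
V1^2 = 6338.0705
V2 = sqrt(477319.8785) = 690.8834 m/s

690.8834 m/s


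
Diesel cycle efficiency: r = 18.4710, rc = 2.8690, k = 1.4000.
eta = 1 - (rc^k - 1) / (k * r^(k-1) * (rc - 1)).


r^(k-1) = 3.2107
rc^k = 4.3734
eta = 0.5985 = 59.8451%

59.8451%


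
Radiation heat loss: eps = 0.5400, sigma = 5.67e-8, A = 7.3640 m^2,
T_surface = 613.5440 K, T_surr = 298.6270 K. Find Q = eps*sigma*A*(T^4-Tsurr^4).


T^4 = 1.4170e+11
Tsurr^4 = 7.9527e+09
Q = 0.5400 * 5.67e-8 * 7.3640 * 1.3375e+11 = 30157.0807 W

30157.0807 W


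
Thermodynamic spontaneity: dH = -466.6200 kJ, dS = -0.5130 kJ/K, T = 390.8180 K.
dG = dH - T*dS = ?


T*dS = 390.8180 * -0.5130 = -200.4896 kJ
dG = -466.6200 + 200.4896 = -266.1304 kJ (spontaneous)

dG = -266.1304 kJ, spontaneous


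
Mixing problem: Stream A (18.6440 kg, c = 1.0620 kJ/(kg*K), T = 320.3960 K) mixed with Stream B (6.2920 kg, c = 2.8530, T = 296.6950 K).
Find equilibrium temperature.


num = 11669.8122
den = 37.7510
Tf = 309.1259 K

309.1259 K


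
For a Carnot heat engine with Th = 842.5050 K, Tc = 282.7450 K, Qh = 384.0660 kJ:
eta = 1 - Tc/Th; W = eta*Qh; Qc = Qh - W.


eta = 1 - 282.7450/842.5050 = 0.6644
W = 0.6644 * 384.0660 = 255.1733 kJ
Qc = 384.0660 - 255.1733 = 128.8927 kJ

eta = 66.4400%, W = 255.1733 kJ, Qc = 128.8927 kJ


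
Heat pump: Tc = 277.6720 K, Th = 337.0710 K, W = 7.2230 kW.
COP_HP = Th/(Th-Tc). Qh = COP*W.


COP = 337.0710 / 59.3990 = 5.6747
Qh = 5.6747 * 7.2230 = 40.9883 kW

COP = 5.6747, Qh = 40.9883 kW


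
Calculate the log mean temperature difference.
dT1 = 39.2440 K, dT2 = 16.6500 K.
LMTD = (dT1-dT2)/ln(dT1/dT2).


dT1/dT2 = 2.3570
ln(dT1/dT2) = 0.8574
LMTD = 22.5940 / 0.8574 = 26.3521 K

26.3521 K


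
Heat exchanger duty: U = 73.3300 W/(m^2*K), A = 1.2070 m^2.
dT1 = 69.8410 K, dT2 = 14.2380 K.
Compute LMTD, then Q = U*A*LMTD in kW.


LMTD = 34.9637 K
Q = 73.3300 * 1.2070 * 34.9637 = 3094.6124 W = 3.0946 kW

3.0946 kW


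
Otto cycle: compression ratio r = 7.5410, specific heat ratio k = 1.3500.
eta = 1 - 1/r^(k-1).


r^(k-1) = 2.0282
eta = 1 - 1/2.0282 = 0.5069 = 50.6940%

50.6940%


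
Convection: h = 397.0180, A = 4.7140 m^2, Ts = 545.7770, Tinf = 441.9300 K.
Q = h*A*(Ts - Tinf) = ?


dT = 103.8470 K
Q = 397.0180 * 4.7140 * 103.8470 = 194354.1106 W

194354.1106 W


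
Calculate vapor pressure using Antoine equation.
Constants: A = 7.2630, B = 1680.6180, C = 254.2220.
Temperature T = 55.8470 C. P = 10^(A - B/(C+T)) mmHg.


C+T = 310.0690
B/(C+T) = 5.4201
log10(P) = 7.2630 - 5.4201 = 1.8429
P = 10^1.8429 = 69.6399 mmHg

69.6399 mmHg


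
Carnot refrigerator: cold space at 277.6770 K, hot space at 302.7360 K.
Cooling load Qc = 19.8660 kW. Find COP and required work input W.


COP = 277.6770 / 25.0590 = 11.0809
W = 19.8660 / 11.0809 = 1.7928 kW

COP = 11.0809, W = 1.7928 kW


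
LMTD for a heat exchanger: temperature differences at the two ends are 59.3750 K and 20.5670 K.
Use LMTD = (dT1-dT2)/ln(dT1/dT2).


dT1/dT2 = 2.8869
ln(dT1/dT2) = 1.0602
LMTD = 38.8080 / 1.0602 = 36.6049 K

36.6049 K


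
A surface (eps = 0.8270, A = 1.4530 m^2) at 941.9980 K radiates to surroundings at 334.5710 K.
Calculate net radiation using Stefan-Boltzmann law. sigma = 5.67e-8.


T^4 = 7.8741e+11
Tsurr^4 = 1.2530e+10
Q = 0.8270 * 5.67e-8 * 1.4530 * 7.7488e+11 = 52794.3663 W

52794.3663 W


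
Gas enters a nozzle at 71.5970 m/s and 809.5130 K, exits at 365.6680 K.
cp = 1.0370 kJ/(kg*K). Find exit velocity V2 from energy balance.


dT = 443.8450 K
2*cp*1000*dT = 920534.5300
V1^2 = 5126.1304
V2 = sqrt(925660.6604) = 962.1126 m/s

962.1126 m/s


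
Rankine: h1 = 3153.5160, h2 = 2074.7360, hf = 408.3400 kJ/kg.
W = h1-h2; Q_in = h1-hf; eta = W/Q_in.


W = 1078.7800 kJ/kg
Q_in = 2745.1760 kJ/kg
eta = 0.3930 = 39.2973%

eta = 39.2973%


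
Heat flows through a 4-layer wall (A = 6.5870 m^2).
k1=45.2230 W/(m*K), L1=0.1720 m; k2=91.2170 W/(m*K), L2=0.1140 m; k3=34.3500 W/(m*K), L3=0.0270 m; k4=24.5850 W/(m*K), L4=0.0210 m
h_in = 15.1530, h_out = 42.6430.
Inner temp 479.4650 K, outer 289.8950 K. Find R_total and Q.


R_conv_in = 1/(15.1530*6.5870) = 0.0100
R_1 = 0.1720/(45.2230*6.5870) = 0.0006
R_2 = 0.1140/(91.2170*6.5870) = 0.0002
R_3 = 0.0270/(34.3500*6.5870) = 0.0001
R_4 = 0.0210/(24.5850*6.5870) = 0.0001
R_conv_out = 1/(42.6430*6.5870) = 0.0036
R_total = 0.0146 K/W
Q = 189.5700 / 0.0146 = 12988.6782 W

R_total = 0.0146 K/W, Q = 12988.6782 W


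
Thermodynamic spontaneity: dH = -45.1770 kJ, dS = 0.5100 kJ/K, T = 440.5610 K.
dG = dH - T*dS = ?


T*dS = 440.5610 * 0.5100 = 224.6861 kJ
dG = -45.1770 - 224.6861 = -269.8631 kJ (spontaneous)

dG = -269.8631 kJ, spontaneous


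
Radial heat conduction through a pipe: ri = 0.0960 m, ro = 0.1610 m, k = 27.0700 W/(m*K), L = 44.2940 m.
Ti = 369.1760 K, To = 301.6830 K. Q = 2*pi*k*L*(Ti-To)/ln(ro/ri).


dT = 67.4930 K
ln(ro/ri) = 0.5171
Q = 2*pi*27.0700*44.2940*67.4930 / 0.5171 = 983408.6639 W

983408.6639 W


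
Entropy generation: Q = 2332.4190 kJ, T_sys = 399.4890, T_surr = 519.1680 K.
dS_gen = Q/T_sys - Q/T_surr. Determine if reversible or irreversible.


dS_sys = 2332.4190/399.4890 = 5.8385 kJ/K
dS_surr = -2332.4190/519.1680 = -4.4926 kJ/K
dS_gen = 5.8385 - 4.4926 = 1.3459 kJ/K (irreversible)

dS_gen = 1.3459 kJ/K, irreversible


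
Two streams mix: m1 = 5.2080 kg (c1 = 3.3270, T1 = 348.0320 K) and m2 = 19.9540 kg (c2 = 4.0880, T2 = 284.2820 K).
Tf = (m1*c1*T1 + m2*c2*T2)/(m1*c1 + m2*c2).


num = 29219.7937
den = 98.8990
Tf = 295.4509 K

295.4509 K


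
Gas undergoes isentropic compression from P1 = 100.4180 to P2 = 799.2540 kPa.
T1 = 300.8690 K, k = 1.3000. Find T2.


(k-1)/k = 0.2308
(P2/P1)^exp = 1.6140
T2 = 300.8690 * 1.6140 = 485.5917 K

485.5917 K


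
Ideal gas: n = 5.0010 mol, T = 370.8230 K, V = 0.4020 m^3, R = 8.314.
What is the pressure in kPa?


P = nRT/V = 5.0010 * 8.314 * 370.8230 / 0.4020
= 15418.1951 / 0.4020 = 38353.7192 Pa = 38.3537 kPa

38.3537 kPa


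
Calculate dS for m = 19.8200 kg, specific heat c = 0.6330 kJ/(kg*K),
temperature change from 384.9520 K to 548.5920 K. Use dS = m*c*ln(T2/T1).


T2/T1 = 1.4251
ln(T2/T1) = 0.3542
dS = 19.8200 * 0.6330 * 0.3542 = 4.4443 kJ/K

4.4443 kJ/K


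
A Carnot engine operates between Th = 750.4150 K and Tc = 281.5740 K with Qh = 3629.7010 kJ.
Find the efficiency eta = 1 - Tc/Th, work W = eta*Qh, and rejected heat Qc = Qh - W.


eta = 1 - 281.5740/750.4150 = 0.6248
W = 0.6248 * 3629.7010 = 2267.7487 kJ
Qc = 3629.7010 - 2267.7487 = 1361.9523 kJ

eta = 62.4776%, W = 2267.7487 kJ, Qc = 1361.9523 kJ


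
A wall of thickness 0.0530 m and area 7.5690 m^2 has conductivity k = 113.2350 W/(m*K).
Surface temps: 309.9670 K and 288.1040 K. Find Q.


dT = 21.8630 K
Q = 113.2350 * 7.5690 * 21.8630 / 0.0530 = 353551.8181 W

353551.8181 W


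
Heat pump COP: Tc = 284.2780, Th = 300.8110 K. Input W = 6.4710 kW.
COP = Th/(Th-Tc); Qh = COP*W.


COP = 300.8110 / 16.5330 = 18.1946
Qh = 18.1946 * 6.4710 = 117.7371 kW

COP = 18.1946, Qh = 117.7371 kW


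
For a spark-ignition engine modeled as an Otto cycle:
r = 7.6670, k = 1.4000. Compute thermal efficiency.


r^(k-1) = 2.2587
eta = 1 - 1/2.2587 = 0.5573 = 55.7259%

55.7259%


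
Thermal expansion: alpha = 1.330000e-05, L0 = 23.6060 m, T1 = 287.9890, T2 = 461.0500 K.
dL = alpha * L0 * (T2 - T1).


dT = 173.0610 K
dL = 1.330000e-05 * 23.6060 * 173.0610 = 0.054334 m
L_final = 23.660334 m

dL = 0.054334 m


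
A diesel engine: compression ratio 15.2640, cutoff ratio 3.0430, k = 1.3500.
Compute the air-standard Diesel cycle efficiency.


r^(k-1) = 2.5959
rc^k = 4.4922
eta = 0.5122 = 51.2234%

51.2234%


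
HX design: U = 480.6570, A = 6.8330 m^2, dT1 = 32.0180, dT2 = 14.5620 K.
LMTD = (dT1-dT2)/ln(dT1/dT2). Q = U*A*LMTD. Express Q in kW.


LMTD = 22.1556 K
Q = 480.6570 * 6.8330 * 22.1556 = 72766.2139 W = 72.7662 kW

72.7662 kW


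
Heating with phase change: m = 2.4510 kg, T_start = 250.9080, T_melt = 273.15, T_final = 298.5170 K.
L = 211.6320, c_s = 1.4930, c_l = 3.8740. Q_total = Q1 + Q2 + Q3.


Q1 (sensible, solid) = 2.4510 * 1.4930 * 22.2420 = 81.3911 kJ
Q2 (latent) = 2.4510 * 211.6320 = 518.7100 kJ
Q3 (sensible, liquid) = 2.4510 * 3.8740 * 25.3670 = 240.8641 kJ
Q_total = 840.9652 kJ

840.9652 kJ


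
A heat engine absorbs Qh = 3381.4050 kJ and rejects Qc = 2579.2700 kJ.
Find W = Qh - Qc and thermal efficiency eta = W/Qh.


W = 3381.4050 - 2579.2700 = 802.1350 kJ
eta = 802.1350 / 3381.4050 = 0.2372 = 23.7219%

W = 802.1350 kJ, eta = 23.7219%


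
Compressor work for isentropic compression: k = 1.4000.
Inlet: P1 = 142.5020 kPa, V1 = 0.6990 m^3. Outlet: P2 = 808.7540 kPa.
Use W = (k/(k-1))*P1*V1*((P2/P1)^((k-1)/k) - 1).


(k-1)/k = 0.2857
(P2/P1)^exp = 1.6422
W = 3.5000 * 142.5020 * 0.6990 * (1.6422 - 1) = 223.8925 kJ

223.8925 kJ


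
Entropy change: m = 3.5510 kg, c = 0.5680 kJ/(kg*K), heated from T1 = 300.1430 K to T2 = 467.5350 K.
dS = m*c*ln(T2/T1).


T2/T1 = 1.5577
ln(T2/T1) = 0.4432
dS = 3.5510 * 0.5680 * 0.4432 = 0.8940 kJ/K

0.8940 kJ/K


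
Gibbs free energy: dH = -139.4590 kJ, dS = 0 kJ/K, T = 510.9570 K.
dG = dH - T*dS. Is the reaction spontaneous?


T*dS = 510.9570 * 0 = 0 kJ
dG = -139.4590 - 0 = -139.4590 kJ (spontaneous)

dG = -139.4590 kJ, spontaneous


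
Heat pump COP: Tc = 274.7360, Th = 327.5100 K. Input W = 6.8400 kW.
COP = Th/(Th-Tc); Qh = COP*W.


COP = 327.5100 / 52.7740 = 6.2059
Qh = 6.2059 * 6.8400 = 42.4483 kW

COP = 6.2059, Qh = 42.4483 kW


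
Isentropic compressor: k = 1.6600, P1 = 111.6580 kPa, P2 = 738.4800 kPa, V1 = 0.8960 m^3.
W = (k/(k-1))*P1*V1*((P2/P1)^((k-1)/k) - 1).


(k-1)/k = 0.3976
(P2/P1)^exp = 2.1193
W = 2.5152 * 111.6580 * 0.8960 * (2.1193 - 1) = 281.6616 kJ

281.6616 kJ


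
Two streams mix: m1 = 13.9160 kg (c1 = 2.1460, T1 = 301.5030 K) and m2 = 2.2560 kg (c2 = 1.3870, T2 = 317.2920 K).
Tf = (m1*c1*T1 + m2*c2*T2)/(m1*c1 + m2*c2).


num = 9996.8355
den = 32.9928
Tf = 303.0004 K

303.0004 K


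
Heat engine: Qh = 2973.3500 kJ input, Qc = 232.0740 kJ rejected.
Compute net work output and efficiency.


W = 2973.3500 - 232.0740 = 2741.2760 kJ
eta = 2741.2760 / 2973.3500 = 0.9219 = 92.1949%

W = 2741.2760 kJ, eta = 92.1949%


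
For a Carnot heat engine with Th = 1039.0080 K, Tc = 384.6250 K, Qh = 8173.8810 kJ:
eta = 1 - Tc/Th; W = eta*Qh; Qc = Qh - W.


eta = 1 - 384.6250/1039.0080 = 0.6298
W = 0.6298 * 8173.8810 = 5148.0343 kJ
Qc = 8173.8810 - 5148.0343 = 3025.8467 kJ

eta = 62.9815%, W = 5148.0343 kJ, Qc = 3025.8467 kJ


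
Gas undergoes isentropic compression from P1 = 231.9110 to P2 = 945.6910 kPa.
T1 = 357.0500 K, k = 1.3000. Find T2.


(k-1)/k = 0.2308
(P2/P1)^exp = 1.3831
T2 = 357.0500 * 1.3831 = 493.8522 K

493.8522 K


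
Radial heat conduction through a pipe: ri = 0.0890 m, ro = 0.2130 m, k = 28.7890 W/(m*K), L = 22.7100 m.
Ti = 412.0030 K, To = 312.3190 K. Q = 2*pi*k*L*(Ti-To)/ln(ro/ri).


dT = 99.6840 K
ln(ro/ri) = 0.8727
Q = 2*pi*28.7890*22.7100*99.6840 / 0.8727 = 469251.9233 W

469251.9233 W


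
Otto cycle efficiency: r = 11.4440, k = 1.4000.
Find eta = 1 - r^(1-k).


r^(k-1) = 2.6511
eta = 1 - 1/2.6511 = 0.6228 = 62.2802%

62.2802%


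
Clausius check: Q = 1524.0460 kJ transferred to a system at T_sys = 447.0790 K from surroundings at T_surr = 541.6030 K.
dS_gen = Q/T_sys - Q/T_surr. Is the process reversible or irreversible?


dS_sys = 1524.0460/447.0790 = 3.4089 kJ/K
dS_surr = -1524.0460/541.6030 = -2.8140 kJ/K
dS_gen = 3.4089 - 2.8140 = 0.5949 kJ/K (irreversible)

dS_gen = 0.5949 kJ/K, irreversible


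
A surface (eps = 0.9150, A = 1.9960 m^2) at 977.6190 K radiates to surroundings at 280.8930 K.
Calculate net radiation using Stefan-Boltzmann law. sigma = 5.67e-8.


T^4 = 9.1344e+11
Tsurr^4 = 6.2253e+09
Q = 0.9150 * 5.67e-8 * 1.9960 * 9.0721e+11 = 93944.9076 W

93944.9076 W


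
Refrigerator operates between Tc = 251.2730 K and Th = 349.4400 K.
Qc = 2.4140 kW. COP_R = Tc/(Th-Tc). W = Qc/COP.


COP = 251.2730 / 98.1670 = 2.5596
W = 2.4140 / 2.5596 = 0.9431 kW

COP = 2.5596, W = 0.9431 kW


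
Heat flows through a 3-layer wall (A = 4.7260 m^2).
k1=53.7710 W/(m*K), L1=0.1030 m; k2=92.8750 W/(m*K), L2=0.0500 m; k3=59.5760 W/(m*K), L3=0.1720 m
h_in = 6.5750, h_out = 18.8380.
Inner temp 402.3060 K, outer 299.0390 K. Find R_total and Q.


R_conv_in = 1/(6.5750*4.7260) = 0.0322
R_1 = 0.1030/(53.7710*4.7260) = 0.0004
R_2 = 0.0500/(92.8750*4.7260) = 0.0001
R_3 = 0.1720/(59.5760*4.7260) = 0.0006
R_conv_out = 1/(18.8380*4.7260) = 0.0112
R_total = 0.0445 K/W
Q = 103.2670 / 0.0445 = 2318.2984 W

R_total = 0.0445 K/W, Q = 2318.2984 W


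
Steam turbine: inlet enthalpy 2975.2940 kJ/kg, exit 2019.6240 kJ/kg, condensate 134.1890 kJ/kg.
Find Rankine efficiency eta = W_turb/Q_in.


W = 955.6700 kJ/kg
Q_in = 2841.1050 kJ/kg
eta = 0.3364 = 33.6373%

eta = 33.6373%


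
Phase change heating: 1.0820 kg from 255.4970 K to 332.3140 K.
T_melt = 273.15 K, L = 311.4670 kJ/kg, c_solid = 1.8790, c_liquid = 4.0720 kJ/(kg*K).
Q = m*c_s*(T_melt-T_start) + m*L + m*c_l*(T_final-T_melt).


Q1 (sensible, solid) = 1.0820 * 1.8790 * 17.6530 = 35.8899 kJ
Q2 (latent) = 1.0820 * 311.4670 = 337.0073 kJ
Q3 (sensible, liquid) = 1.0820 * 4.0720 * 59.1640 = 260.6709 kJ
Q_total = 633.5681 kJ

633.5681 kJ


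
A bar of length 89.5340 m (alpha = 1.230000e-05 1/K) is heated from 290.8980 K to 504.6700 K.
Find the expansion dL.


dT = 213.7720 K
dL = 1.230000e-05 * 89.5340 * 213.7720 = 0.235420 m
L_final = 89.769420 m

dL = 0.235420 m


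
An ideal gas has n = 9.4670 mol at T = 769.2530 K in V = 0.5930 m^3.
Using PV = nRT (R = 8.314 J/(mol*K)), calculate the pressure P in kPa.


P = nRT/V = 9.4670 * 8.314 * 769.2530 / 0.5930
= 60546.8559 / 0.5930 = 102102.6238 Pa = 102.1026 kPa

102.1026 kPa


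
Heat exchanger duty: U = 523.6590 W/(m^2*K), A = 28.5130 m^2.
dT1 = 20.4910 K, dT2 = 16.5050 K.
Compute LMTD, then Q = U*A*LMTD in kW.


LMTD = 18.4262 K
Q = 523.6590 * 28.5130 * 18.4262 = 275123.2466 W = 275.1232 kW

275.1232 kW


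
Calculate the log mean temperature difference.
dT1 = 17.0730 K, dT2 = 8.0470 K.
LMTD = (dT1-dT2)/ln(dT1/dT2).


dT1/dT2 = 2.1217
ln(dT1/dT2) = 0.7522
LMTD = 9.0260 / 0.7522 = 11.9995 K

11.9995 K


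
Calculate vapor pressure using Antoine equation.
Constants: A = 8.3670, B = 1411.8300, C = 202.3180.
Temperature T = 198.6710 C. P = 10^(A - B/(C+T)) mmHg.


C+T = 400.9890
B/(C+T) = 3.5209
log10(P) = 8.3670 - 3.5209 = 4.8461
P = 10^4.8461 = 70166.5867 mmHg

70166.5867 mmHg


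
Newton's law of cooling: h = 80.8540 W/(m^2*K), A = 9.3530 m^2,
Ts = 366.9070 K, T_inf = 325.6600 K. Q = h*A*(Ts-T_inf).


dT = 41.2470 K
Q = 80.8540 * 9.3530 * 41.2470 = 31192.1141 W

31192.1141 W


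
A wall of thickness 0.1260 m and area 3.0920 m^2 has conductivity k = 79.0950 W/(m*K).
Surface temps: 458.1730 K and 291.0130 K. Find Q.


dT = 167.1600 K
Q = 79.0950 * 3.0920 * 167.1600 / 0.1260 = 324451.9084 W

324451.9084 W


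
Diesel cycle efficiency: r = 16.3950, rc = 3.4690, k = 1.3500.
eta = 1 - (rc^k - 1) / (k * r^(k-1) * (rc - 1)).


r^(k-1) = 2.6616
rc^k = 5.3614
eta = 0.5084 = 50.8392%

50.8392%


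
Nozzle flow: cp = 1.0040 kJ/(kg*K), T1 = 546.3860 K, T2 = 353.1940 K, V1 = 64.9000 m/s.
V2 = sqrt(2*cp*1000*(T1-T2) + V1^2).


dT = 193.1920 K
2*cp*1000*dT = 387929.5360
V1^2 = 4212.0100
V2 = sqrt(392141.5460) = 626.2121 m/s

626.2121 m/s


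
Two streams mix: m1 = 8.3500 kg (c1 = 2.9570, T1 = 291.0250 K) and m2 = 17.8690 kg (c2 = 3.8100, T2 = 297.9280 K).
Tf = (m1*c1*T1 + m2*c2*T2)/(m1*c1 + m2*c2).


num = 27468.8871
den = 92.7718
Tf = 296.0908 K

296.0908 K


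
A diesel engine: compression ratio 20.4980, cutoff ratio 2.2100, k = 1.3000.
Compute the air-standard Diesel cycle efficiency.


r^(k-1) = 2.4746
rc^k = 2.8036
eta = 0.5367 = 53.6672%

53.6672%


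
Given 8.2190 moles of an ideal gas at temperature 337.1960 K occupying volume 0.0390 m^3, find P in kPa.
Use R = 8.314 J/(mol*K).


P = nRT/V = 8.2190 * 8.314 * 337.1960 / 0.0390
= 23041.5354 / 0.0390 = 590808.5991 Pa = 590.8086 kPa

590.8086 kPa


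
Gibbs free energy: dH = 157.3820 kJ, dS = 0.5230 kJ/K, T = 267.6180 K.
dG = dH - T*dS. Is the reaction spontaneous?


T*dS = 267.6180 * 0.5230 = 139.9642 kJ
dG = 157.3820 - 139.9642 = 17.4178 kJ (non-spontaneous)

dG = 17.4178 kJ, non-spontaneous


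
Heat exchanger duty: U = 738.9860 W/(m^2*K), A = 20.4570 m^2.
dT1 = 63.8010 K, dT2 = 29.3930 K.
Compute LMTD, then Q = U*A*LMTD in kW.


LMTD = 44.3967 K
Q = 738.9860 * 20.4570 * 44.3967 = 671164.5087 W = 671.1645 kW

671.1645 kW


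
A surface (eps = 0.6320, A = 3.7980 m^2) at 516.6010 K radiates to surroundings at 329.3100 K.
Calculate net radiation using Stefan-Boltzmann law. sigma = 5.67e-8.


T^4 = 7.1223e+10
Tsurr^4 = 1.1760e+10
Q = 0.6320 * 5.67e-8 * 3.7980 * 5.9463e+10 = 8092.8281 W

8092.8281 W


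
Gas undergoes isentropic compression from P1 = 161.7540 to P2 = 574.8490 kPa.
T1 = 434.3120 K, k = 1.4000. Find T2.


(k-1)/k = 0.2857
(P2/P1)^exp = 1.4366
T2 = 434.3120 * 1.4366 = 623.9422 K

623.9422 K


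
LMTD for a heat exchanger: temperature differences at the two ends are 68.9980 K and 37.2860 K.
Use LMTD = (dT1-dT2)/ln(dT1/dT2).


dT1/dT2 = 1.8505
ln(dT1/dT2) = 0.6155
LMTD = 31.7120 / 0.6155 = 51.5257 K

51.5257 K


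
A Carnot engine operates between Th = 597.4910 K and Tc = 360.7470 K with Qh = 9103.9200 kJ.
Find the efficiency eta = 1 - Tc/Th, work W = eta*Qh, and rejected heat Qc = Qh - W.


eta = 1 - 360.7470/597.4910 = 0.3962
W = 0.3962 * 9103.9200 = 3607.2484 kJ
Qc = 9103.9200 - 3607.2484 = 5496.6716 kJ

eta = 39.6230%, W = 3607.2484 kJ, Qc = 5496.6716 kJ


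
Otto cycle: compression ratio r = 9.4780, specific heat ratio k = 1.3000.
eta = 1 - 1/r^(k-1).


r^(k-1) = 1.9634
eta = 1 - 1/1.9634 = 0.4907 = 49.0687%

49.0687%


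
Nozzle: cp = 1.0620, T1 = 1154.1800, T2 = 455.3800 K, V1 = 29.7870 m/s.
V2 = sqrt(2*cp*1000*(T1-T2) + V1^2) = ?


dT = 698.8000 K
2*cp*1000*dT = 1484251.2000
V1^2 = 887.2654
V2 = sqrt(1485138.4654) = 1218.6626 m/s

1218.6626 m/s
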